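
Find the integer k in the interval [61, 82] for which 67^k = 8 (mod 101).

Compute 67^61 mod 101 = 72, then multiply by 67 repeatedly:
  67^61=72  67^62=77  67^63=8
Found 8 at exponent 63.

63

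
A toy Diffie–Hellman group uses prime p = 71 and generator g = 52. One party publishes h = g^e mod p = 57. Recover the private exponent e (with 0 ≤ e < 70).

42

Baby-step giant-step with m = ceil(sqrt(70)) = 9.
Baby table (52^j mod 71 for j=0..8):
  0:1  1:52  2:6  3:28  4:36  5:26  6:3  7:14
  8:18
Giant step factor: 52^(-9) ≡ 11 (mod 71).
Scan 57·11^i mod 71 for i = 0, 1, …:
  i=0: 57   i=1: 59   i=2: 10   i=3: 39
  i=4: 3
Match at i=4, j=6: e = 4·9 + 6 = 42.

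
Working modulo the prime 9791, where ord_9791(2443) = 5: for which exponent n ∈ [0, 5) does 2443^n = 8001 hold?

3

Successive powers of 2443 modulo 9791:
  2443^0=1  2443^1=2443  2443^2=5530  2443^3=8001
So 2443^3 ≡ 8001 (mod 9791), giving n = 3.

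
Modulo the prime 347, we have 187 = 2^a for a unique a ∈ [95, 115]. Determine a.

109

Compute 2^95 mod 347 = 21, then multiply by 2 repeatedly:
  2^95=21  2^96=42  2^97=84  2^98=168  2^99=336
  2^100=325  2^101=303  2^102=259  2^103=171  2^104=342
  2^105=337  2^106=327  2^107=307  2^108=267  2^109=187
Found 187 at exponent 109.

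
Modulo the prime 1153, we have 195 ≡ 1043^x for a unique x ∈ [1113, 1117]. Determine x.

Compute 1043^1113 mod 1153 = 1123, then multiply by 1043 repeatedly:
  1043^1113=1123  1043^1114=994  1043^1115=195
Found 195 at exponent 1115.

1115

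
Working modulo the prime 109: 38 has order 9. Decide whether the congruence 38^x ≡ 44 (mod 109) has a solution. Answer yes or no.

44 ∈ ⟨38⟩ iff 44^9 ≡ 1 (mod 109), since |⟨38⟩| = 9.
44^9 mod 109 = 41.
Since 41 ≠ 1, 44 does not lie in the subgroup.

no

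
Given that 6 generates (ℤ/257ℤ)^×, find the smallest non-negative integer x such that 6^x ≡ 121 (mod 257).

8

Baby-step giant-step with m = ceil(sqrt(256)) = 16.
Baby table (6^j mod 257 for j=0..15):
  0:1  1:6  2:36  3:216  4:11  5:66  6:139  7:63
  8:121  9:212  10:244  11:179  12:46  13:19  14:114  15:170
Giant step factor: 6^(-16) ≡ 32 (mod 257).
Scan 121·32^i mod 257 for i = 0, 1, …:
  i=0: 121
Match at i=0, j=8: x = 0·16 + 8 = 8.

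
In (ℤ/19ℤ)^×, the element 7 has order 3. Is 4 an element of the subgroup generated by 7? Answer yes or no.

4 ∈ ⟨7⟩ iff 4^3 ≡ 1 (mod 19), since |⟨7⟩| = 3.
4^3 mod 19 = 7.
Since 7 ≠ 1, 4 does not lie in the subgroup.

no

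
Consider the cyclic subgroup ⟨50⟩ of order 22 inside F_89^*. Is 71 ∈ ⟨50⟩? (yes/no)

no

⟨50⟩ has order 22; its elements mod 89 are {1, 2, 4, 8, 11, 16, 22, 25, 32, 39, 44, 45, 50, 57, 64, 67, 73, 78, 81, 85, 87, 88}.
71 is not in this set.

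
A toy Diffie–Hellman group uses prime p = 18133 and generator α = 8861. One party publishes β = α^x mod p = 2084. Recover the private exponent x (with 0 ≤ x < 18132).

6008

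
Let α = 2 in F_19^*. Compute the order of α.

The order of 2 must divide p − 1 = 18 = 2 · 3^2.
Divisors: 1, 2, 3, 6, 9, 18.
Check each in increasing order: 2^1 ≡ 2;  2^2 ≡ 4;  2^3 ≡ 8;  2^6 ≡ 7;  2^9 ≡ 18;  2^18 ≡ 1.
Smallest exponent giving 1 is 18.

18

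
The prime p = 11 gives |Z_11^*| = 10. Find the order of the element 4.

5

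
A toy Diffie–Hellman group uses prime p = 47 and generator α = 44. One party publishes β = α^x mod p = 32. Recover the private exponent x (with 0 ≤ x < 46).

Successive powers of 44 modulo 47:
  44^0=1  44^1=44  44^2=9  44^3=20  44^4=34  44^5=39
  44^6=24  44^7=22  44^8=28  44^9=10  44^10=17  44^11=43
  44^12=12  44^13=11  44^14=14  44^15=5  44^16=32
So 44^16 ≡ 32 (mod 47), giving x = 16.

16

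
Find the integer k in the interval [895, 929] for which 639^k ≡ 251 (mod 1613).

913

Compute 639^895 mod 1613 = 1271, then multiply by 639 repeatedly:
  639^895=1271  639^896=830  639^897=1306  639^898=613  639^899=1361
  639^900=272  639^901=1217  639^902=197  639^903=69  639^904=540
  639^905=1491  639^906=1079  639^907=730  639^908=313  639^909=1608
  639^910=31  639^911=453  639^912=740  639^913=251
Found 251 at exponent 913.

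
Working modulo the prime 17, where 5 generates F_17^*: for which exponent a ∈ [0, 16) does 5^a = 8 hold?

Successive powers of 5 modulo 17:
  5^0=1  5^1=5  5^2=8
So 5^2 ≡ 8 (mod 17), giving a = 2.

2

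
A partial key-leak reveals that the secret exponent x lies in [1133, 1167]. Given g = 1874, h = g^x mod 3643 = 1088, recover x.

Compute 1874^1133 mod 3643 = 552, then multiply by 1874 repeatedly:
  1874^1133=552  1874^1134=3479  1874^1135=2319  1874^1136=3350  1874^1137=1011
  1874^1138=254  1874^1139=2406  1874^1140=2453  1874^1141=3099  1874^1142=584
  1874^1143=1516  1874^1144=3087  1874^1145=3597  1874^1146=1228  1874^1147=2539
  1874^1148=328  1874^1149=2648  1874^1150=586  1874^1151=1621  1874^1152=3135
  1874^1153=2474  1874^1154=2380  1874^1155=1088
Found 1088 at exponent 1155.

1155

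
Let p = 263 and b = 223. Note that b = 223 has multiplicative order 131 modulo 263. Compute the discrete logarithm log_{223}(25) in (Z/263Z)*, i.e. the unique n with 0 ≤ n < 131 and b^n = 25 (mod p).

Baby-step giant-step with m = ceil(sqrt(131)) = 12.
Baby table (223^j mod 263 for j=0..11):
  0:1  1:223  2:22  3:172  4:221  5:102  6:128  7:140
  8:186  9:187  10:147  11:169
Giant step factor: 223^(-12) ≡ 145 (mod 263).
Scan 25·145^i mod 263 for i = 0, 1, …:
  i=0: 25   i=1: 206   i=2: 151   i=3: 66
  i=4: 102
Match at i=4, j=5: n = 4·12 + 5 = 53.

53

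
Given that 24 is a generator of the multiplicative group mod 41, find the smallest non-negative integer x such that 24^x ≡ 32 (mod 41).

10

Successive powers of 24 modulo 41:
  24^0=1  24^1=24  24^2=2  24^3=7  24^4=4  24^5=14
  24^6=8  24^7=28  24^8=16  24^9=15  24^10=32
So 24^10 ≡ 32 (mod 41), giving x = 10.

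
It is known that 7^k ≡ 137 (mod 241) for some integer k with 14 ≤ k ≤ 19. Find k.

17

Compute 7^14 mod 241 = 188, then multiply by 7 repeatedly:
  7^14=188  7^15=111  7^16=54  7^17=137
Found 137 at exponent 17.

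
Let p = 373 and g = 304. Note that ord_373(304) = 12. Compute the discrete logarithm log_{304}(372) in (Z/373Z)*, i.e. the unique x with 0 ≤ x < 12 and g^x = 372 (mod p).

Successive powers of 304 modulo 373:
  304^0=1  304^1=304  304^2=285  304^3=104  304^4=284  304^5=173
  304^6=372
So 304^6 ≡ 372 (mod 373), giving x = 6.

6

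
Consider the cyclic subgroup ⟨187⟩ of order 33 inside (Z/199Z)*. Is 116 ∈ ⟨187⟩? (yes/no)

116 ∈ ⟨187⟩ iff 116^33 ≡ 1 (mod 199), since |⟨187⟩| = 33.
116^33 mod 199 = 1.
Since 1 = 1, 116 lies in the subgroup.

yes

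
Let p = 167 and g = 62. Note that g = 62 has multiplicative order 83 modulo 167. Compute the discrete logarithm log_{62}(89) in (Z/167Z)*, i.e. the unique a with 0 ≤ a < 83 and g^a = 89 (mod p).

28

Baby-step giant-step with m = ceil(sqrt(83)) = 10.
Baby table (62^j mod 167 for j=0..9):
  0:1  1:62  2:3  3:19  4:9  5:57  6:27  7:4
  8:81  9:12
Giant step factor: 62^(-10) ≡ 11 (mod 167).
Scan 89·11^i mod 167 for i = 0, 1, …:
  i=0: 89   i=1: 144   i=2: 81
Match at i=2, j=8: a = 2·10 + 8 = 28.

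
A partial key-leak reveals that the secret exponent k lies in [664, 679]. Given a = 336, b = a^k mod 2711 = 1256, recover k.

676

Compute 336^664 mod 2711 = 1086, then multiply by 336 repeatedly:
  336^664=1086  336^665=1622  336^666=81  336^667=106  336^668=373
  336^669=622  336^670=245  336^671=990  336^672=1898  336^673=643
  336^674=1879  336^675=2392  336^676=1256
Found 1256 at exponent 676.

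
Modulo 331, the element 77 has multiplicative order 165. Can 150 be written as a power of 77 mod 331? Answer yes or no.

yes

150 ∈ ⟨77⟩ iff 150^165 ≡ 1 (mod 331), since |⟨77⟩| = 165.
150^165 mod 331 = 1.
Since 1 = 1, 150 lies in the subgroup.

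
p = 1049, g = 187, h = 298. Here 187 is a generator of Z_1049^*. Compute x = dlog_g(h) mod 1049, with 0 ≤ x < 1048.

Baby-step giant-step with m = ceil(sqrt(1048)) = 33.
Baby table (187^j mod 1049 for j=0..32):
  0:1  1:187  2:352  3:786  4:122  5:785  6:984  7:433
  8:198  9:311  10:462  11:376  12:29  13:178  14:767  15:765
  16:391  17:736  18:213  19:1018  20:497  21:627  22:810  23:414
  24:841  25:966  26:214  27:156  28:849  29:364  30:932  31:150
  32:776
Giant step factor: 187^(-33) ≡ 3 (mod 1049).
Scan 298·3^i mod 1049 for i = 0, 1, …:
  i=0: 298   i=1: 894   i=2: 584   i=3: 703
  i=4: 11   i=5: 33   i=6: 99   i=7: 297
  i=8: 891   i=9: 575     …   i=29: 865
  i=30: 497
Match at i=30, j=20: x = 30·33 + 20 = 1010.

1010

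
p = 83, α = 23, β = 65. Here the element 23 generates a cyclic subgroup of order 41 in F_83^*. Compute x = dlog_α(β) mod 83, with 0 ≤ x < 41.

40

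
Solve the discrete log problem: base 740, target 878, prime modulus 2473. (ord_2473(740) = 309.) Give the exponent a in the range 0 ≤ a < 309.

52

Baby-step giant-step with m = ceil(sqrt(309)) = 18.
Baby table (740^j mod 2473 for j=0..17):
  0:1  1:740  2:1067  3:693  4:909  5:4  6:487  7:1795
  8:299  9:1163  10:16  11:1948  12:2234  13:1196  14:2179  15:64
  16:373  17:1517
Giant step factor: 740^(-18) ≡ 748 (mod 2473).
Scan 878·748^i mod 2473 for i = 0, 1, …:
  i=0: 878   i=1: 1399   i=2: 373
Match at i=2, j=16: a = 2·18 + 16 = 52.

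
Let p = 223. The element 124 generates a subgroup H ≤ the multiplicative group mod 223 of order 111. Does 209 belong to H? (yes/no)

no

209 ∈ ⟨124⟩ iff 209^111 ≡ 1 (mod 223), since |⟨124⟩| = 111.
209^111 mod 223 = 222.
Since 222 ≠ 1, 209 does not lie in the subgroup.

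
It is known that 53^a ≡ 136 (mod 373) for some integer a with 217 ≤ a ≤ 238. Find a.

225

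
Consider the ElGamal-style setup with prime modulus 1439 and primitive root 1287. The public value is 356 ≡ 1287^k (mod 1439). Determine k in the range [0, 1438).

Baby-step giant-step with m = ceil(sqrt(1438)) = 38.
Baby table (1287^j mod 1439 for j=0..37):
  0:1  1:1287  2:80  3:791  4:644  5:1403  6:1155  7:1437
  8:304  9:1279  10:1296  11:151  12:72  13:568  14:4  15:831
  16:320  17:286  18:1137  19:1295  20:303  21:1431  22:1216  23:799
  24:867  25:604  26:288  27:833  28:16  29:446  30:1280  31:1144
  32:231  33:863  34:1212  35:1407  36:547  37:318
Giant step factor: 1287^(-38) ≡ 100 (mod 1439).
Scan 356·100^i mod 1439 for i = 0, 1, …:
  i=0: 356   i=1: 1064   i=2: 1353   i=3: 34
  i=4: 522   i=5: 396   i=6: 747   i=7: 1311
  i=8: 151
Match at i=8, j=11: k = 8·38 + 11 = 315.

315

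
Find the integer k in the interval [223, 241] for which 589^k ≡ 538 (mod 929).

233

Compute 589^223 mod 929 = 458, then multiply by 589 repeatedly:
  589^223=458  589^224=352  589^225=161  589^226=71  589^227=14
  589^228=814  589^229=82  589^230=919  589^231=613  589^232=605
  589^233=538
Found 538 at exponent 233.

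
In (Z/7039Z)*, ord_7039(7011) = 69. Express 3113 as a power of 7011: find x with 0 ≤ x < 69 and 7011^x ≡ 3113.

51

Baby-step giant-step with m = ceil(sqrt(69)) = 9.
Baby table (7011^j mod 7039 for j=0..8):
  0:1  1:7011  2:784  3:6204  4:2263  5:7026  6:364  7:3886
  8:3816
Giant step factor: 7011^(-9) ≡ 3082 (mod 7039).
Scan 3113·3082^i mod 7039 for i = 0, 1, …:
  i=0: 3113   i=1: 109   i=2: 5105   i=3: 1445
  i=4: 4842   i=5: 364
Match at i=5, j=6: x = 5·9 + 6 = 51.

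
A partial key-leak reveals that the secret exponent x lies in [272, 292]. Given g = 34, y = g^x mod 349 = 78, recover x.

Compute 34^272 mod 349 = 111, then multiply by 34 repeatedly:
  34^272=111  34^273=284  34^274=233  34^275=244  34^276=269
  34^277=72  34^278=5  34^279=170  34^280=196  34^281=33
  34^282=75  34^283=107  34^284=148  34^285=146  34^286=78
Found 78 at exponent 286.

286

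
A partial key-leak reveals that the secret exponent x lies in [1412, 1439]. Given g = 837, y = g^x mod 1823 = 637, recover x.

1434

Compute 837^1412 mod 1823 = 551, then multiply by 837 repeatedly:
  837^1412=551  837^1413=1791  837^1414=561  837^1415=1046  837^1416=462
  837^1417=218  837^1418=166  837^1419=394  837^1420=1638  837^1421=110
  837^1422=920  837^1423=734  837^1424=7  837^1425=390  837^1426=113
  837^1427=1608  837^1428=522  837^1429=1217  837^1430=1395  837^1431=895
  837^1432=1685  837^1433=1166  837^1434=637
Found 637 at exponent 1434.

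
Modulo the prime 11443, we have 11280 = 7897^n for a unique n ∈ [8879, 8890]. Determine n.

8888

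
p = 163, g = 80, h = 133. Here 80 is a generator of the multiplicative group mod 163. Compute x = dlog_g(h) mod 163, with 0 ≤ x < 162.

Baby-step giant-step with m = ceil(sqrt(162)) = 13.
Baby table (80^j mod 163 for j=0..12):
  0:1  1:80  2:43  3:17  4:56  5:79  6:126  7:137
  8:39  9:23  10:47  11:11  12:65
Giant step factor: 80^(-13) ≡ 112 (mod 163).
Scan 133·112^i mod 163 for i = 0, 1, …:
  i=0: 133   i=1: 63   i=2: 47
Match at i=2, j=10: x = 2·13 + 10 = 36.

36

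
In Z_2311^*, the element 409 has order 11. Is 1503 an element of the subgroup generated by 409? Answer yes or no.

⟨409⟩ has order 11; its elements mod 2311 are {1, 409, 527, 620, 774, 889, 1162, 1503, 1681, 1719, 2270}.
1503 is in this set.

yes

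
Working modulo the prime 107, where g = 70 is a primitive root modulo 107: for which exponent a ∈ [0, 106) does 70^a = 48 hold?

Baby-step giant-step with m = ceil(sqrt(106)) = 11.
Baby table (70^j mod 107 for j=0..10):
  0:1  1:70  2:85  3:65  4:56  5:68  6:52  7:2
  8:33  9:63  10:23
Giant step factor: 70^(-11) ≡ 43 (mod 107).
Scan 48·43^i mod 107 for i = 0, 1, …:
  i=0: 48   i=1: 31   i=2: 49   i=3: 74
  i=4: 79   i=5: 80   i=6: 16   i=7: 46
  i=8: 52
Match at i=8, j=6: a = 8·11 + 6 = 94.

94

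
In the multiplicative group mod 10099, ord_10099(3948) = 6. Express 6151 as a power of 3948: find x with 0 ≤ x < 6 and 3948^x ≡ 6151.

Successive powers of 3948 modulo 10099:
  3948^0=1  3948^1=3948  3948^2=3947  3948^3=10098  3948^4=6151
So 3948^4 ≡ 6151 (mod 10099), giving x = 4.

4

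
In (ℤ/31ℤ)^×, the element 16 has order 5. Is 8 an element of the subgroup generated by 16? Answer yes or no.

8 ∈ ⟨16⟩ iff 8^5 ≡ 1 (mod 31), since |⟨16⟩| = 5.
8^5 mod 31 = 1.
Since 1 = 1, 8 lies in the subgroup.

yes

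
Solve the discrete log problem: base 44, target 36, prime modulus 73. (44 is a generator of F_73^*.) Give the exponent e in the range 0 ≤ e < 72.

44

Baby-step giant-step with m = ceil(sqrt(72)) = 9.
Baby table (44^j mod 73 for j=0..8):
  0:1  1:44  2:38  3:66  4:57  5:26  6:49  7:39
  8:37
Giant step factor: 44^(-9) ≡ 10 (mod 73).
Scan 36·10^i mod 73 for i = 0, 1, …:
  i=0: 36   i=1: 68   i=2: 23   i=3: 11
  i=4: 37
Match at i=4, j=8: e = 4·9 + 8 = 44.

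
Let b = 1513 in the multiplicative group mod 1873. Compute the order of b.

1872

The order of 1513 must divide p − 1 = 1872 = 2^4 · 3^2 · 13.
Divisors: 1, 2, 3, 4, 6, 8, 9, 12, 13, 16, 18, 24, 26, 36, 39, 48, 52, 72, 78, 104, 117, 144, 156, 208, 234, 312, 468, 624, 936, 1872.
Check each in increasing order: 1513^1 ≡ 1513;  1513^2 ≡ 363;  1513^3 ≡ 430;  1513^4 ≡ 659;  1513^6 ≡ 1346;  1513^8 ≡ 1618;  1513^9 ≡ 23;  1513^12 ≡ 525;  1513^13 ≡ 173;  1513^16 ≡ 1343;  1513^18 ≡ 529;  1513^24 ≡ 294;  1513^26 ≡ 1834;  1513^36 ≡ 764;  1513^39 ≡ 745;  1513^48 ≡ 278;  1513^52 ≡ 1521;  1513^72 ≡ 1193;  1513^78 ≡ 617;  1513^104 ≡ 286;  1513^117 ≡ 780;  1513^144 ≡ 1642;  1513^156 ≡ 470;  1513^208 ≡ 1257;  1513^234 ≡ 1548;  1513^312 ≡ 1759;  1513^468 ≡ 737;  1513^624 ≡ 1758;  1513^936 ≡ 1872;  1513^1872 ≡ 1.
Smallest exponent giving 1 is 1872.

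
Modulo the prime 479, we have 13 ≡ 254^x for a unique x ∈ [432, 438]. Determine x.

Compute 254^432 mod 479 = 362, then multiply by 254 repeatedly:
  254^432=362  254^433=459  254^434=189  254^435=106  254^436=100
  254^437=13
Found 13 at exponent 437.

437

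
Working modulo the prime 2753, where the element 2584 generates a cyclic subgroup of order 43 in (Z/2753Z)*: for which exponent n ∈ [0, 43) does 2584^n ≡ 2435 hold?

39

Baby-step giant-step with m = ceil(sqrt(43)) = 7.
Baby table (2584^j mod 2753 for j=0..6):
  0:1  1:2584  2:1031  3:1953  4:303  5:1100  6:1304
Giant step factor: 2584^(-7) ≡ 668 (mod 2753).
Scan 2435·668^i mod 2753 for i = 0, 1, …:
  i=0: 2435   i=1: 2310   i=2: 1400   i=3: 1933
  i=4: 87   i=5: 303
Match at i=5, j=4: n = 5·7 + 4 = 39.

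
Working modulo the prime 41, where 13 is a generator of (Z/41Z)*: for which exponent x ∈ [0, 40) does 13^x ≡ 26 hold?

7

Successive powers of 13 modulo 41:
  13^0=1  13^1=13  13^2=5  13^3=24  13^4=25  13^5=38
  13^6=2  13^7=26
So 13^7 ≡ 26 (mod 41), giving x = 7.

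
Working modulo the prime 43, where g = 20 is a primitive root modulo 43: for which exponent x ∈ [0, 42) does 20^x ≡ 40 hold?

Successive powers of 20 modulo 43:
  20^0=1  20^1=20  20^2=13  20^3=2  20^4=40
So 20^4 ≡ 40 (mod 43), giving x = 4.

4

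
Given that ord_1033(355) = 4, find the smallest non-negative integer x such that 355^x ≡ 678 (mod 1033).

Successive powers of 355 modulo 1033:
  355^0=1  355^1=355  355^2=1032  355^3=678
So 355^3 ≡ 678 (mod 1033), giving x = 3.

3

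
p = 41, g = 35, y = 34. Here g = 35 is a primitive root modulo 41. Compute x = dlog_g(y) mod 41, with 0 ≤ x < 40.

39

Successive powers of 35 modulo 41:
  35^0=1  35^1=35  35^2=36  35^3=30  35^4=25  35^5=14
  35^6=39  35^7=12  35^8=10  35^9=22  35^10=32  35^11=13
  35^12=4  35^13=17  35^14=21  35^15=38  35^16=18  35^17=15
  35^18=33  35^19=7  35^20=40  35^21=6  35^22=5  35^23=11
  35^24=16  35^25=27  35^26=2  35^27=29  35^28=31  35^29=19
  35^30=9  35^31=28  35^32=37  35^33=24  35^34=20  35^35=3
  35^36=23  35^37=26  35^38=8  35^39=34
So 35^39 ≡ 34 (mod 41), giving x = 39.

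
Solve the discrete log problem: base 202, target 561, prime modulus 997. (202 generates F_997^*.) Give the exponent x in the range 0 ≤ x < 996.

582

Baby-step giant-step with m = ceil(sqrt(996)) = 32.
Baby table (202^j mod 997 for j=0..31):
  0:1  1:202  2:924  3:209  4:344  5:695  6:810  7:112
  8:690  9:797  10:477  11:642  12:74  13:990  14:580  15:511
  16:531  17:583  18:120  19:312  20:213  21:155  22:403  23:649
  24:491  25:479  26:49  27:925  28:411  29:271  30:904  31:157
Giant step factor: 202^(-32) ≡ 488 (mod 997).
Scan 561·488^i mod 997 for i = 0, 1, …:
  i=0: 561   i=1: 590   i=2: 784   i=3: 741
  i=4: 694   i=5: 689   i=6: 243   i=7: 938
  i=8: 121   i=9: 225     …   i=17: 635
  i=18: 810
Match at i=18, j=6: x = 18·32 + 6 = 582.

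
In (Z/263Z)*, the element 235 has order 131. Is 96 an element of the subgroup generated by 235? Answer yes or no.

yes

96 ∈ ⟨235⟩ iff 96^131 ≡ 1 (mod 263), since |⟨235⟩| = 131.
96^131 mod 263 = 1.
Since 1 = 1, 96 lies in the subgroup.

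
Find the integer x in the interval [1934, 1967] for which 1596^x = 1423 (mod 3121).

Compute 1596^1934 mod 3121 = 2300, then multiply by 1596 repeatedly:
  1596^1934=2300  1596^1935=504  1596^1936=2287  1596^1937=1603  1596^1938=2289
  1596^1939=1674  1596^1940=128  1596^1941=1423
Found 1423 at exponent 1941.

1941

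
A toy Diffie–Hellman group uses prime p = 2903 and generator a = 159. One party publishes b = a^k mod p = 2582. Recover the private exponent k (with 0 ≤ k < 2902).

Baby-step giant-step with m = ceil(sqrt(2902)) = 54.
Baby table (159^j mod 2903 for j=0..53):
  0:1  1:159  2:2057  3:1927  4:1578  5:1244  6:392  7:1365
  8:2213  9:604  10:237  11:2847  12:2708  13:928  14:2402  15:1625
  16:8  17:1272  18:1941  19:901  20:1012  21:1243  22:233  23:2211
  24:286  25:1929  26:1896  27:2455  28:1343  29:1618  30:1798  31:1388
  32:64  33:1467  34:1013  35:1402  36:2290  37:1235  38:1864  39:270
  40:2288  41:917  42:653  43:2222  44:2035  45:1332  46:2772  47:2395
  48:512  49:124  50:2298  51:2507  52:902  53:1171
Giant step factor: 159^(-54) ≡ 117 (mod 2903).
Scan 2582·117^i mod 2903 for i = 0, 1, …:
  i=0: 2582   i=1: 182   i=2: 973   i=3: 624
  i=4: 433   i=5: 1310   i=6: 2314   i=7: 759
  i=8: 1713   i=9: 114   i=10: 1726   i=11: 1635
  i=12: 2600   i=13: 2288
Match at i=13, j=40: k = 13·54 + 40 = 742.

742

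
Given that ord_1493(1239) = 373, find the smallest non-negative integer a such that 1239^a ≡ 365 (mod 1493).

Baby-step giant-step with m = ceil(sqrt(373)) = 20.
Baby table (1239^j mod 1493 for j=0..19):
  0:1  1:1239  2:317  3:104  4:458  5:122  6:365  7:1349
  8:744  9:635  10:1447  11:1233  12:348  13:1188  14:1327  15:360
  16:1126  17:652  18:115  19:650
Giant step factor: 1239^(-20) ≡ 544 (mod 1493).
Scan 365·544^i mod 1493 for i = 0, 1, …:
  i=0: 365
Match at i=0, j=6: a = 0·20 + 6 = 6.

6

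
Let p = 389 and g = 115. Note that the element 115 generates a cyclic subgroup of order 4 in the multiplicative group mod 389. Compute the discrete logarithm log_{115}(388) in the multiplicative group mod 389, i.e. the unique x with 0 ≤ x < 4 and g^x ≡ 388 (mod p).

2

Successive powers of 115 modulo 389:
  115^0=1  115^1=115  115^2=388
So 115^2 ≡ 388 (mod 389), giving x = 2.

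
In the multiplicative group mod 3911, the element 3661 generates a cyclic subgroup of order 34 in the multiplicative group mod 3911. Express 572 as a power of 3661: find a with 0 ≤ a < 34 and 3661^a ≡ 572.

Successive powers of 3661 modulo 3911:
  3661^0=1  3661^1=3661  3661^2=3835  3661^3=3356  3661^4=1865  3661^5=3070
  3661^6=2967  3661^7=1340  3661^8=1346  3661^9=3757  3661^10=3301  3661^11=3882
  3661^12=3339  3661^13=2204  3661^14=451  3661^15=669  3661^16=923  3661^17=3910
  3661^18=250  3661^19=76  3661^20=555  3661^21=2046  3661^22=841  3661^23=944
  3661^24=2571  3661^25=2565  3661^26=154  3661^27=610  3661^28=29  3661^29=572
So 3661^29 ≡ 572 (mod 3911), giving a = 29.

29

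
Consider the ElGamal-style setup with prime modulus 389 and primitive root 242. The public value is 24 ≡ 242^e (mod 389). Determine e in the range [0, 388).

Baby-step giant-step with m = ceil(sqrt(388)) = 20.
Baby table (242^j mod 389 for j=0..19):
  0:1  1:242  2:214  3:51  4:283  5:22  6:267  7:40
  8:344  9:2  10:95  11:39  12:102  13:177  14:44  15:145
  16:80  17:299  18:4  19:190
Giant step factor: 242^(-20) ≡ 5 (mod 389).
Scan 24·5^i mod 389 for i = 0, 1, …:
  i=0: 24   i=1: 120   i=2: 211   i=3: 277
  i=4: 218   i=5: 312   i=6: 4
Match at i=6, j=18: e = 6·20 + 18 = 138.

138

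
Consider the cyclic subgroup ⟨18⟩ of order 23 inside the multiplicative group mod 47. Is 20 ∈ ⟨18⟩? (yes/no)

no

⟨18⟩ has order 23; its elements mod 47 are {1, 2, 3, 4, 6, 7, 8, 9, 12, 14, 16, 17, 18, 21, 24, 25, 27, 28, 32, 34, 36, 37, 42}.
20 is not in this set.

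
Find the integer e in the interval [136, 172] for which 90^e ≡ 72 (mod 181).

155

Compute 90^136 mod 181 = 81, then multiply by 90 repeatedly:
  90^136=81  90^137=50  90^138=156  90^139=103  90^140=39
  90^141=71  90^142=55  90^143=63  90^144=59  90^145=61
  90^146=60  90^147=151  90^148=15  90^149=83  90^150=49
  90^151=66  90^152=148  90^153=107  90^154=37  90^155=72
Found 72 at exponent 155.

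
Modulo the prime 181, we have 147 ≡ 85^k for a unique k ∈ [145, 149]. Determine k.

Compute 85^145 mod 181 = 72, then multiply by 85 repeatedly:
  85^145=72  85^146=147
Found 147 at exponent 146.

146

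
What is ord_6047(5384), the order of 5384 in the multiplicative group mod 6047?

The order of 5384 must divide p − 1 = 6046 = 2 · 3023.
Divisors: 1, 2, 3023, 6046.
Check each in increasing order: 5384^1 ≡ 5384;  5384^2 ≡ 4185;  5384^3023 ≡ 6046;  5384^6046 ≡ 1.
Smallest exponent giving 1 is 6046.

6046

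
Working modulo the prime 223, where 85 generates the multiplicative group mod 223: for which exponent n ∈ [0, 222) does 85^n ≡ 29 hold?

52

Baby-step giant-step with m = ceil(sqrt(222)) = 15.
Baby table (85^j mod 223 for j=0..14):
  0:1  1:85  2:89  3:206  4:116  5:48  6:66  7:35
  8:76  9:216  10:74  11:46  12:119  13:80  14:110
Giant step factor: 85^(-15) ≡ 209 (mod 223).
Scan 29·209^i mod 223 for i = 0, 1, …:
  i=0: 29   i=1: 40   i=2: 109   i=3: 35
Match at i=3, j=7: n = 3·15 + 7 = 52.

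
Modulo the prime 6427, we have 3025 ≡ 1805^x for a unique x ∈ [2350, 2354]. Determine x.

Compute 1805^2350 mod 6427 = 3025, then multiply by 1805 repeatedly:
  1805^2350=3025
Found 3025 at exponent 2350.

2350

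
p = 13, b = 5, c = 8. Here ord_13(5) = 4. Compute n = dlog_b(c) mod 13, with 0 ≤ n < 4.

3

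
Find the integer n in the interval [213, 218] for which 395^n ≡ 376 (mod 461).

Compute 395^213 mod 461 = 112, then multiply by 395 repeatedly:
  395^213=112  395^214=445  395^215=134  395^216=376
Found 376 at exponent 216.

216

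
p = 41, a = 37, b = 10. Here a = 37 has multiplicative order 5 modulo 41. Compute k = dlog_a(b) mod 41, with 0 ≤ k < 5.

Successive powers of 37 modulo 41:
  37^0=1  37^1=37  37^2=16  37^3=18  37^4=10
So 37^4 ≡ 10 (mod 41), giving k = 4.

4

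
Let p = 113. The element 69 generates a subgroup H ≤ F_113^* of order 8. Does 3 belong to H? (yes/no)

⟨69⟩ has order 8; its elements mod 113 are {1, 15, 18, 44, 69, 95, 98, 112}.
3 is not in this set.

no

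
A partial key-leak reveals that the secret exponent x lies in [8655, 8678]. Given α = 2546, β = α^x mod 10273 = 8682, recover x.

8674

Compute 2546^8655 mod 10273 = 3996, then multiply by 2546 repeatedly:
  2546^8655=3996  2546^8656=3546  2546^8657=8422  2546^8658=2661  2546^8659=4999
  2546^8660=9480  2546^8661=4803  2546^8662=3568  2546^8663=2796  2546^8664=9700
  2546^8665=10181  2546^8666=2047  2546^8667=3251  2546^8668=7281  2546^8669=4934
  2546^8670=8358  2546^8671=4085  2546^8672=4134  2546^8673=5612  2546^8674=8682
Found 8682 at exponent 8674.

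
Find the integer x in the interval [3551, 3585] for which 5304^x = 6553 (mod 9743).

Compute 5304^3551 mod 9743 = 7282, then multiply by 5304 repeatedly:
  5304^3551=7282  5304^3552=2476  5304^3553=8883  5304^3554=8027  5304^3555=8041
  5304^3556=4353  5304^3557=7145  5304^3558=6553
Found 6553 at exponent 3558.

3558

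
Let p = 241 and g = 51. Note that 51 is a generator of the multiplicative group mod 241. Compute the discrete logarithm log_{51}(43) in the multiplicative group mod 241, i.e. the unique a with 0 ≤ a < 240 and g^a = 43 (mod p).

63

Baby-step giant-step with m = ceil(sqrt(240)) = 16.
Baby table (51^j mod 241 for j=0..15):
  0:1  1:51  2:191  3:101  4:90  5:11  6:79  7:173
  8:147  9:26  10:121  11:146  12:216  13:171  14:45  15:126
Giant step factor: 51^(-16) ≡ 119 (mod 241).
Scan 43·119^i mod 241 for i = 0, 1, …:
  i=0: 43   i=1: 56   i=2: 157   i=3: 126
Match at i=3, j=15: a = 3·16 + 15 = 63.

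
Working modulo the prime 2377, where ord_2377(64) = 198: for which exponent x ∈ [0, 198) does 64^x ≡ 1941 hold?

Baby-step giant-step with m = ceil(sqrt(198)) = 15.
Baby table (64^j mod 2377 for j=0..14):
  0:1  1:64  2:1719  3:674  4:350  5:1007  6:269  7:577
  8:1273  9:654  10:1447  11:2282  12:1051  13:708  14:149
Giant step factor: 64^(-15) ≡ 1613 (mod 2377).
Scan 1941·1613^i mod 2377 for i = 0, 1, …:
  i=0: 1941   i=1: 324   i=2: 2049   i=3: 1007
Match at i=3, j=5: x = 3·15 + 5 = 50.

50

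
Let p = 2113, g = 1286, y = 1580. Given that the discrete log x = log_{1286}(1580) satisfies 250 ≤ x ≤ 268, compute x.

256

Compute 1286^250 mod 2113 = 2052, then multiply by 1286 repeatedly:
  1286^250=2052  1286^251=1848  1286^252=1516  1286^253=1390  1286^254=2055
  1286^255=1480  1286^256=1580
Found 1580 at exponent 256.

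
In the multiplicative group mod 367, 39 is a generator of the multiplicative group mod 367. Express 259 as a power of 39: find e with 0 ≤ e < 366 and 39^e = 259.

Baby-step giant-step with m = ceil(sqrt(366)) = 20.
Baby table (39^j mod 367 for j=0..19):
  0:1  1:39  2:53  3:232  4:240  5:185  6:242  7:263
  8:348  9:360  10:94  11:363  12:211  13:155  14:173  15:141
  16:361  17:133  18:49  19:76
Giant step factor: 39^(-20) ≡ 118 (mod 367).
Scan 259·118^i mod 367 for i = 0, 1, …:
  i=0: 259   i=1: 101   i=2: 174   i=3: 347
  i=4: 209   i=5: 73   i=6: 173
Match at i=6, j=14: e = 6·20 + 14 = 134.

134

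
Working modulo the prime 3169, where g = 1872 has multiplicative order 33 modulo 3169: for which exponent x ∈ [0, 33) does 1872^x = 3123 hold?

5

Successive powers of 1872 modulo 3169:
  1872^0=1  1872^1=1872  1872^2=2639  1872^3=2906  1872^4=2028  1872^5=3123
So 1872^5 ≡ 3123 (mod 3169), giving x = 5.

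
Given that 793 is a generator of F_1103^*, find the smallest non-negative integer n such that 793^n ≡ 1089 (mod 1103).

Baby-step giant-step with m = ceil(sqrt(1102)) = 34.
Baby table (793^j mod 1103 for j=0..33):
  0:1  1:793  2:139  3:1030  4:570  5:883  6:917  7:304
  8:618  9:342  10:971  11:109  12:403  13:812  14:867  15:362
  16:286  17:683  18:46  19:79  20:879  21:1054  22:851  23:910
  24:268  25:748  26:853  27:290  28:546  29:602  30:890  31:953
  32:174  33:107
Giant step factor: 793^(-34) ≡ 648 (mod 1103).
Scan 1089·648^i mod 1103 for i = 0, 1, …:
  i=0: 1089   i=1: 855   i=2: 334   i=3: 244
  i=4: 383   i=5: 9   i=6: 317   i=7: 258
  i=8: 631   i=9: 778     …   i=25: 633
  i=26: 971
Match at i=26, j=10: n = 26·34 + 10 = 894.

894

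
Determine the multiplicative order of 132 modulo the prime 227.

The order of 132 must divide p − 1 = 226 = 2 · 113.
Divisors: 1, 2, 113, 226.
Check each in increasing order: 132^1 ≡ 132;  132^2 ≡ 172;  132^113 ≡ 1.
Smallest exponent giving 1 is 113.

113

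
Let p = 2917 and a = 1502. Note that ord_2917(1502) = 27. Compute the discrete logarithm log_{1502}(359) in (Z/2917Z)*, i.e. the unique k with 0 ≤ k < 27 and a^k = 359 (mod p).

20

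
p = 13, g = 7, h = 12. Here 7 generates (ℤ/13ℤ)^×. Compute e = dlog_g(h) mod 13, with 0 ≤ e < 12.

6

Successive powers of 7 modulo 13:
  7^0=1  7^1=7  7^2=10  7^3=5  7^4=9  7^5=11
  7^6=12
So 7^6 ≡ 12 (mod 13), giving e = 6.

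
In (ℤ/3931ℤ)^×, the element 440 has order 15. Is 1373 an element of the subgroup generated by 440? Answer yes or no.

no

⟨440⟩ has order 15; its elements mod 3931 are {1, 209, 241, 440, 561, 617, 981, 1547, 3047, 3118, 3161, 3197, 3250, 3313, 3834}.
1373 is not in this set.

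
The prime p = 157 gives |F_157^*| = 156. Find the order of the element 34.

156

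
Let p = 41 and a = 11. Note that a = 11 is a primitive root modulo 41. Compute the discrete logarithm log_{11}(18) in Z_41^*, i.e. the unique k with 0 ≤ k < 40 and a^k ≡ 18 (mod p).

32

Successive powers of 11 modulo 41:
  11^0=1  11^1=11  11^2=39  11^3=19  11^4=4  11^5=3
  11^6=33  11^7=35  11^8=16  11^9=12  11^10=9  11^11=17
  11^12=23  11^13=7  11^14=36  11^15=27  11^16=10  11^17=28
  11^18=21  11^19=26  11^20=40  11^21=30  11^22=2  11^23=22
  11^24=37  11^25=38  11^26=8  11^27=6  11^28=25  11^29=29
  11^30=32  11^31=24  11^32=18
So 11^32 ≡ 18 (mod 41), giving k = 32.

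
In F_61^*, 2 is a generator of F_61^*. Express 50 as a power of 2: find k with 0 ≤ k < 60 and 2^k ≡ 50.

Baby-step giant-step with m = ceil(sqrt(60)) = 8.
Baby table (2^j mod 61 for j=0..7):
  0:1  1:2  2:4  3:8  4:16  5:32  6:3  7:6
Giant step factor: 2^(-8) ≡ 56 (mod 61).
Scan 50·56^i mod 61 for i = 0, 1, …:
  i=0: 50   i=1: 55   i=2: 30   i=3: 33
  i=4: 18   i=5: 32
Match at i=5, j=5: k = 5·8 + 5 = 45.

45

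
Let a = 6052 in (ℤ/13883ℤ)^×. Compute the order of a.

13882

The order of 6052 must divide p − 1 = 13882 = 2 · 11 · 631.
Divisors: 1, 2, 11, 22, 631, 1262, 6941, 13882.
Check each in increasing order: 6052^1 ≡ 6052;  6052^2 ≡ 3350;  6052^11 ≡ 1495;  6052^22 ≡ 13745;  6052^631 ≡ 1602;  6052^1262 ≡ 11932;  6052^6941 ≡ 13882;  6052^13882 ≡ 1.
Smallest exponent giving 1 is 13882.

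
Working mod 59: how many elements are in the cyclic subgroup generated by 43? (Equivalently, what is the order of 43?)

The order of 43 must divide p − 1 = 58 = 2 · 29.
Divisors: 1, 2, 29, 58.
Check each in increasing order: 43^1 ≡ 43;  43^2 ≡ 20;  43^29 ≡ 58;  43^58 ≡ 1.
Smallest exponent giving 1 is 58.

58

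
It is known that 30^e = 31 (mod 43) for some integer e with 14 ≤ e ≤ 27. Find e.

26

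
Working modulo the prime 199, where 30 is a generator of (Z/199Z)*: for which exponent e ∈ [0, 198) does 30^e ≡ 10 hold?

140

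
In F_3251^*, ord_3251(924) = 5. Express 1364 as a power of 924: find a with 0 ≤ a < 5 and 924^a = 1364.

3

Successive powers of 924 modulo 3251:
  924^0=1  924^1=924  924^2=2014  924^3=1364
So 924^3 ≡ 1364 (mod 3251), giving a = 3.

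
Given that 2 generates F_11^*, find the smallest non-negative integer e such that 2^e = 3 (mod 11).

8

Successive powers of 2 modulo 11:
  2^0=1  2^1=2  2^2=4  2^3=8  2^4=5  2^5=10
  2^6=9  2^7=7  2^8=3
So 2^8 ≡ 3 (mod 11), giving e = 8.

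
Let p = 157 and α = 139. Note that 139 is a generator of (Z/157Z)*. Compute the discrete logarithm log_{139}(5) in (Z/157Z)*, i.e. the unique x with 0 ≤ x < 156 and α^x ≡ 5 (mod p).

Successive powers of 139 modulo 157:
  139^0=1  139^1=139  139^2=10  139^3=134  139^4=100  139^5=84
  139^6=58  139^7=55  139^8=109  139^9=79  139^10=148  139^11=5
So 139^11 ≡ 5 (mod 157), giving x = 11.

11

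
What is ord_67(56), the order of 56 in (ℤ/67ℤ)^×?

The order of 56 must divide p − 1 = 66 = 2 · 3 · 11.
Divisors: 1, 2, 3, 6, 11, 22, 33, 66.
Check each in increasing order: 56^1 ≡ 56;  56^2 ≡ 54;  56^3 ≡ 9;  56^6 ≡ 14;  56^11 ≡ 37;  56^22 ≡ 29;  56^33 ≡ 1.
Smallest exponent giving 1 is 33.

33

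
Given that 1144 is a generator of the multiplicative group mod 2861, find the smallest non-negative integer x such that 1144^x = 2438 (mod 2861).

Baby-step giant-step with m = ceil(sqrt(2860)) = 54.
Baby table (1144^j mod 2861 for j=0..53):
  0:1  1:1144  2:1259  3:1213  4:87  5:2254  6:815  7:2535
  8:1847  9:1550  10:2241  11:248  12:473  13:383  14:419  15:1549
  16:1097  17:1850  18:2121  19:296  20:1026  21:734  22:1423  23:3
  24:571  25:916  26:778  27:261  28:1040  29:2445  30:1883  31:2680
  32:1789  33:1001  34:744  35:1419  36:1149  37:1257  38:1786  39:430
  40:2689  41:641  42:888  43:217  44:2202  45:1408  46:9  47:1713
  48:2748  49:2334  50:783  51:259  52:1613  53:2788
Giant step factor: 1144^(-54) ≡ 1117 (mod 2861).
Scan 2438·1117^i mod 2861 for i = 0, 1, …:
  i=0: 2438   i=1: 2435   i=2: 1945   i=3: 1066
  i=4: 546   i=5: 489   i=6: 2623   i=7: 227
  i=8: 1791   i=9: 708     …   i=27: 2413
  i=28: 259
Match at i=28, j=51: x = 28·54 + 51 = 1563.

1563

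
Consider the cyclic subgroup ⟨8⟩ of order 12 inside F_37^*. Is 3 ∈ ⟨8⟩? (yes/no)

no

3 ∈ ⟨8⟩ iff 3^12 ≡ 1 (mod 37), since |⟨8⟩| = 12.
3^12 mod 37 = 10.
Since 10 ≠ 1, 3 does not lie in the subgroup.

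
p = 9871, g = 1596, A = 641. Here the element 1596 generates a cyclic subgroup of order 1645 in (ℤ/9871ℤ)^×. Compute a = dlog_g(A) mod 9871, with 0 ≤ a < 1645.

Baby-step giant-step with m = ceil(sqrt(1645)) = 41.
Baby table (1596^j mod 9871 for j=0..40):
  0:1  1:1596  2:498  3:5128  4:1229  5:7026  6:40  7:4614
  8:178  9:7700  10:9676  11:4652  12:1600  13:6882  14:7120  15:1999
  16:2071  17:8402  18:4774  19:8763  20:8412  21:992  22:3872  23:466
  24:3411  25:5035  26:866  27:196  28:6815  29:8769  30:8117  31:3980
  32:5027  33:7840  34:6083  35:5275  36:8808  37:1264  38:3660  39:7599
  40:6416
Giant step factor: 1596^(-41) ≡ 8700 (mod 9871).
Scan 641·8700^i mod 9871 for i = 0, 1, …:
  i=0: 641   i=1: 9456   i=2: 2286   i=3: 8006
  i=4: 2424   i=5: 4344   i=6: 6612   i=7: 6083
Match at i=7, j=34: a = 7·41 + 34 = 321.

321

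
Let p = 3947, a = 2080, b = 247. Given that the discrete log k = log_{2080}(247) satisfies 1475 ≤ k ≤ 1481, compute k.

Compute 2080^1475 mod 3947 = 413, then multiply by 2080 repeatedly:
  2080^1475=413  2080^1476=2541  2080^1477=247
Found 247 at exponent 1477.

1477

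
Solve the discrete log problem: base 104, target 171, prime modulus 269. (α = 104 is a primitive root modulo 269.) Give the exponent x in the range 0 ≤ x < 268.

101

Baby-step giant-step with m = ceil(sqrt(268)) = 17.
Baby table (104^j mod 269 for j=0..16):
  0:1  1:104  2:56  3:175  4:177  5:116  6:228  7:40
  8:125  9:88  10:6  11:86  12:67  13:243  14:255  15:158
  16:23
Giant step factor: 104^(-17) ≡ 102 (mod 269).
Scan 171·102^i mod 269 for i = 0, 1, …:
  i=0: 171   i=1: 226   i=2: 187   i=3: 244
  i=4: 140   i=5: 23
Match at i=5, j=16: x = 5·17 + 16 = 101.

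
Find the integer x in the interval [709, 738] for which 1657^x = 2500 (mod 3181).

718

Compute 1657^709 mod 3181 = 773, then multiply by 1657 repeatedly:
  1657^709=773  1657^710=2099  1657^711=1210  1657^712=940  1657^713=2071
  1657^714=2529  1657^715=1176  1657^716=1860  1657^717=2812  1657^718=2500
Found 2500 at exponent 718.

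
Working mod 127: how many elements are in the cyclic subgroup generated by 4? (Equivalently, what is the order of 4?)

7

The order of 4 must divide p − 1 = 126 = 2 · 3^2 · 7.
Divisors: 1, 2, 3, 6, 7, 9, 14, 18, 21, 42, 63, 126.
Check each in increasing order: 4^1 ≡ 4;  4^2 ≡ 16;  4^3 ≡ 64;  4^6 ≡ 32;  4^7 ≡ 1.
Smallest exponent giving 1 is 7.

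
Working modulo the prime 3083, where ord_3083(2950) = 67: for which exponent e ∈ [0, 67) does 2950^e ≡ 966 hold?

Successive powers of 2950 modulo 3083:
  2950^0=1  2950^1=2950  2950^2=2274  2950^3=2775  2950^4=885  2950^5=2532
  2950^6=2374  2950^7=1807  2950^8=143  2950^9=2562  2950^10=1467  2950^11=2201
  2950^12=152  2950^13=1365  2950^14=352  2950^15=2512  2950^16=1951  2950^17=2572
  2950^18=137  2950^19=277  2950^20=155  2950^21=966
So 2950^21 ≡ 966 (mod 3083), giving e = 21.

21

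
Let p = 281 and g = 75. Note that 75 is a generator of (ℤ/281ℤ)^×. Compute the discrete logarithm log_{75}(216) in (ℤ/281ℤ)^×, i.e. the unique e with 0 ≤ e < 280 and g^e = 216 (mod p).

Baby-step giant-step with m = ceil(sqrt(280)) = 17.
Baby table (75^j mod 281 for j=0..16):
  0:1  1:75  2:5  3:94  4:25  5:189  6:125  7:102
  8:63  9:229  10:34  11:21  12:170  13:105  14:7  15:244
  16:35
Giant step factor: 75^(-17) ≡ 161 (mod 281).
Scan 216·161^i mod 281 for i = 0, 1, …:
  i=0: 216   i=1: 213   i=2: 11   i=3: 85
  i=4: 197   i=5: 245   i=6: 105
Match at i=6, j=13: e = 6·17 + 13 = 115.

115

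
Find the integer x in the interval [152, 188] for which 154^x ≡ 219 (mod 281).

Compute 154^152 mod 281 = 155, then multiply by 154 repeatedly:
  154^152=155  154^153=266  154^154=219
Found 219 at exponent 154.

154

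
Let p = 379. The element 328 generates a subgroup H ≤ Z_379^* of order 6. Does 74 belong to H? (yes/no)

no

74 ∈ ⟨328⟩ iff 74^6 ≡ 1 (mod 379), since |⟨328⟩| = 6.
74^6 mod 379 = 23.
Since 23 ≠ 1, 74 does not lie in the subgroup.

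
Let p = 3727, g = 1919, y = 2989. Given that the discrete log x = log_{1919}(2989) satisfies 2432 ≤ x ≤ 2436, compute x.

Compute 1919^2432 mod 3727 = 2462, then multiply by 1919 repeatedly:
  1919^2432=2462  1919^2433=2469  1919^2434=994  1919^2435=2989
Found 2989 at exponent 2435.

2435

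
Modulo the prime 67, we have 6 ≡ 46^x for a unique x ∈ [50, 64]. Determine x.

56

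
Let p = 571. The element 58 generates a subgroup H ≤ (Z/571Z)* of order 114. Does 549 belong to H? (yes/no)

no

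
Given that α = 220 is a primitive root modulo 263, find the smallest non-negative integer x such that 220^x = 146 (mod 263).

195

Baby-step giant-step with m = ceil(sqrt(262)) = 17.
Baby table (220^j mod 263 for j=0..16):
  0:1  1:220  2:8  3:182  4:64  5:141  6:249  7:76
  8:151  9:82  10:156  11:130  12:196  13:251  14:253  15:167
  16:183
Giant step factor: 220^(-17) ≡ 238 (mod 263).
Scan 146·238^i mod 263 for i = 0, 1, …:
  i=0: 146   i=1: 32   i=2: 252   i=3: 12
  i=4: 226   i=5: 136   i=6: 19   i=7: 51
  i=8: 40   i=9: 52   i=10: 15   i=11: 151
Match at i=11, j=8: x = 11·17 + 8 = 195.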